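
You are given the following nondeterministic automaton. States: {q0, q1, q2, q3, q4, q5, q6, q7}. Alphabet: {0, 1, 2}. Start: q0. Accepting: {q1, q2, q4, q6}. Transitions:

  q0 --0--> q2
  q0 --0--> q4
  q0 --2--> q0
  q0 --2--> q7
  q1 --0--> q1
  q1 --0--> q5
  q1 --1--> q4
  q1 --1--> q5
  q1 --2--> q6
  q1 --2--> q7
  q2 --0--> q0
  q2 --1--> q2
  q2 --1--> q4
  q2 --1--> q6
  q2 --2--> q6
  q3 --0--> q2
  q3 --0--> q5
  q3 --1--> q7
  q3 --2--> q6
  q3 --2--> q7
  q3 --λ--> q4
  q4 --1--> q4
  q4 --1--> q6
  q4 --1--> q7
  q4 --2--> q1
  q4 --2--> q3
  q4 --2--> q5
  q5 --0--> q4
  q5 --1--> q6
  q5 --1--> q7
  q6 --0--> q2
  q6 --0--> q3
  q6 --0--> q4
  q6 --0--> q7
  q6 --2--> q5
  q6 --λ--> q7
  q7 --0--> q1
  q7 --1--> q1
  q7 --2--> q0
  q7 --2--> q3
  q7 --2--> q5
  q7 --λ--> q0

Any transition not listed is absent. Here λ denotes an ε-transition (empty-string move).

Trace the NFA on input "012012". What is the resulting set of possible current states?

{q0, q1, q3, q4, q5, q6, q7}

Start in {q0}.
Read '0': {q0} → {q2, q4}.
Read '1': {q2, q4} → {q0, q2, q4, q6, q7}.
Read '2': {q0, q2, q4, q6, q7} → {q0, q1, q3, q4, q5, q6, q7}.
Read '0': {q0, q1, q3, q4, q5, q6, q7} → {q0, q1, q2, q3, q4, q5, q7}.
Read '1': {q0, q1, q2, q3, q4, q5, q7} → {q0, q1, q2, q4, q5, q6, q7}.
Read '2': {q0, q1, q2, q4, q5, q6, q7} → {q0, q1, q3, q4, q5, q6, q7}.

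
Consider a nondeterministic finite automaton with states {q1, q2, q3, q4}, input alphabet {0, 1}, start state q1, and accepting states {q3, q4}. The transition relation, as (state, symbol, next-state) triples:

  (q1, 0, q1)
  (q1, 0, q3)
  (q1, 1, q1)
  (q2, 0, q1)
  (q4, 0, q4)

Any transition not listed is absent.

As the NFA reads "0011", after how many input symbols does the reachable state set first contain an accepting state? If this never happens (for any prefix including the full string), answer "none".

1

Start in {q1}.
Read '0': q1→{q1, q3}; now {q1, q3}.
None of the earlier sets intersect F, but {q1, q3} does.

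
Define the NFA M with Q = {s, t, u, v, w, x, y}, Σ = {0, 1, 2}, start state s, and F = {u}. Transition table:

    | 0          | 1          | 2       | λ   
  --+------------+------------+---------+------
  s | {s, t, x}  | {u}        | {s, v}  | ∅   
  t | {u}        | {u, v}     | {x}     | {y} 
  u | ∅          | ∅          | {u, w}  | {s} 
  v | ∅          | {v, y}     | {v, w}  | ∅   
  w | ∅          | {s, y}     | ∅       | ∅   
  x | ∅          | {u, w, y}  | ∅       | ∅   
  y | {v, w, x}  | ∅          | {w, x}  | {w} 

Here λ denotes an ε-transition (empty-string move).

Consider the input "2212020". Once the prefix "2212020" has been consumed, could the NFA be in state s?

Yes

Start in {s}.
Read '2': {s} → {s, v}.
Read '2': {s, v} → {s, v, w}.
Read '1': {s, v, w} → {s, u, v, w, y}.
Read '2': {s, u, v, w, y} → {s, u, v, w, x}.
Read '0': {s, u, v, w, x} → {s, t, w, x, y}.
Read '2': {s, t, w, x, y} → {s, v, w, x}.
Read '0': {s, v, w, x} → {s, t, w, x, y}.
State s is in {s, t, w, x, y}.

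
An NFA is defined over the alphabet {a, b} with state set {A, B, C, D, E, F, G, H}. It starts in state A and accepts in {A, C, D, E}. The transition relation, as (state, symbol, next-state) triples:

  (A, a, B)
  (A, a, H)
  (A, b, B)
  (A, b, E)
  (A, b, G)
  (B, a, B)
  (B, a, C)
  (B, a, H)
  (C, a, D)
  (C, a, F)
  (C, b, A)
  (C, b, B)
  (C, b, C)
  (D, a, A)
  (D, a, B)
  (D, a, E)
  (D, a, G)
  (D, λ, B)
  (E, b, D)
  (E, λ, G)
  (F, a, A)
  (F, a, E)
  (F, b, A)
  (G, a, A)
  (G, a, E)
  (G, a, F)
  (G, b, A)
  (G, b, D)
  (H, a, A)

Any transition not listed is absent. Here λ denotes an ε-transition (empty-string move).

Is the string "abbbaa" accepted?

No

Start in {A}.
Read 'a': {A} → {B, H}.
Read 'b': {B, H} → ∅.
The set is empty and remains empty for the remaining 4 symbols.
The final set ∅ contains no accepting state.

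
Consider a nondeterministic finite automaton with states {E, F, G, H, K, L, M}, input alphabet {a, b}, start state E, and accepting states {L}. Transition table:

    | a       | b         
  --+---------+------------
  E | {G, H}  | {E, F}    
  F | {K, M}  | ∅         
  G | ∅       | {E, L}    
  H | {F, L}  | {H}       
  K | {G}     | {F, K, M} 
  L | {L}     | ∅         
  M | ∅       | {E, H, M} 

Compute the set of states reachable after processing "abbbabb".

{E, F, H, K, M}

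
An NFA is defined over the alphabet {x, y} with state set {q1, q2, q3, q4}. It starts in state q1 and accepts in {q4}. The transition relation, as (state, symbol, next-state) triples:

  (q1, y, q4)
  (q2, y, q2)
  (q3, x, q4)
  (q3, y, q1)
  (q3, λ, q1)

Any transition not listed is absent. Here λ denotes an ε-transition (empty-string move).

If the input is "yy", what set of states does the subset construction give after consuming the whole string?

Start in {q1}.
Read 'y': {q1} → {q4}.
Read 'y': {q4} → ∅.

∅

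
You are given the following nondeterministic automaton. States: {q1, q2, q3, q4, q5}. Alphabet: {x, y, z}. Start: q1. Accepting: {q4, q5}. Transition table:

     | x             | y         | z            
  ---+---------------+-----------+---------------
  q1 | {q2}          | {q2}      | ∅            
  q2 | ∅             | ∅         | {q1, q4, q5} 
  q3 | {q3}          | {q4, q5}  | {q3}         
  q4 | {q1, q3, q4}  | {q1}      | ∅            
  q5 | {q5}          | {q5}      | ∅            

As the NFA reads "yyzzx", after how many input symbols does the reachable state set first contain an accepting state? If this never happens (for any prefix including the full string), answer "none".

Start in {q1}.
Read 'y': q1→{q2}; now {q2}.
Read 'y': q2→∅; now ∅.
The set is empty and remains empty for the remaining 3 symbols.
No reachable set along the way intersects F.

none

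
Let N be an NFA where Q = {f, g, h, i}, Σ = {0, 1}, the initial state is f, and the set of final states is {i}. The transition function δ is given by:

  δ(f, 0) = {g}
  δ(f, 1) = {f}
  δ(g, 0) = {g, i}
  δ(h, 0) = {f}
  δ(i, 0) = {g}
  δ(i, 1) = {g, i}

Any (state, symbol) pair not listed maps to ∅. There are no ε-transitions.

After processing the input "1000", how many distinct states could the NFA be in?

2

Start in {f}.
Read '1': f→{f}; now {f}.
Read '0': f→{g}; now {g}.
Read '0': g→{g, i}; now {g, i}.
Read '0': g→{g, i}, i→{g}; now {g, i}.
That set has 2 states.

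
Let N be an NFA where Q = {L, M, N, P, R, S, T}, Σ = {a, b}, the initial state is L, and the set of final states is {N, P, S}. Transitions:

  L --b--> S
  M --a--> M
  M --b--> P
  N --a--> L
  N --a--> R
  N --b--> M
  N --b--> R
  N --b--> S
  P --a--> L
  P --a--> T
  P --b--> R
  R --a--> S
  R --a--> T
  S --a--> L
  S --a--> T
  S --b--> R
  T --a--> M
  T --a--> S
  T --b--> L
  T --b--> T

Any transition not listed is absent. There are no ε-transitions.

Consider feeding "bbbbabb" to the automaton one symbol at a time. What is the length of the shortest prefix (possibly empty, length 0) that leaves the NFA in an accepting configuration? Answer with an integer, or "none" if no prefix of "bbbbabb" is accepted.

1

Start in {L}.
Read 'b': L→{S}; now {S}.
None of the earlier sets intersect F, but {S} does.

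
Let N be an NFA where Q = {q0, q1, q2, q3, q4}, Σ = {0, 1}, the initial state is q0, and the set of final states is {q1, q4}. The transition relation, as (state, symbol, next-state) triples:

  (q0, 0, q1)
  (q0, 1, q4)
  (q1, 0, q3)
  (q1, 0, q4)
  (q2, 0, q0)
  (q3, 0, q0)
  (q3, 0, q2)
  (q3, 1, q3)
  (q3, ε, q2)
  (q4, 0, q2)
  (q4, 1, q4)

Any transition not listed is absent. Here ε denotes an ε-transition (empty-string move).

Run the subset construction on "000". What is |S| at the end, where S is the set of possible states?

2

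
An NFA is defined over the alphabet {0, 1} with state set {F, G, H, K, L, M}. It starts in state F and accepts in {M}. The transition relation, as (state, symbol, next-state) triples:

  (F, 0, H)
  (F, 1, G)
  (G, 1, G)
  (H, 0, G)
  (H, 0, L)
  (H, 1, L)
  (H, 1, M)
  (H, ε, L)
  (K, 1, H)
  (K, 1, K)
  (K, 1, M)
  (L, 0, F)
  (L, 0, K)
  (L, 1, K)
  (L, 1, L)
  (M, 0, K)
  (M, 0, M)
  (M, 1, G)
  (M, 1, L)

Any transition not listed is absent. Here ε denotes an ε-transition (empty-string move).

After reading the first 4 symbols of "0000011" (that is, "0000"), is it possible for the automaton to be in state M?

No

Start in {F}.
Read '0': F→{H}; union {H}; ε-closure = {H, L}.
Read '0': H→{G, L}, L→{F, K}; now {F, G, K, L}.
Read '0': F→{H}, G→∅, K→∅, L→{F, K}; union {F, H, K}; ε-closure = {F, H, K, L}.
Read '0': F→{H}, H→{G, L}, K→∅, L→{F, K}; now {F, G, H, K, L}.
State M is not in {F, G, H, K, L}.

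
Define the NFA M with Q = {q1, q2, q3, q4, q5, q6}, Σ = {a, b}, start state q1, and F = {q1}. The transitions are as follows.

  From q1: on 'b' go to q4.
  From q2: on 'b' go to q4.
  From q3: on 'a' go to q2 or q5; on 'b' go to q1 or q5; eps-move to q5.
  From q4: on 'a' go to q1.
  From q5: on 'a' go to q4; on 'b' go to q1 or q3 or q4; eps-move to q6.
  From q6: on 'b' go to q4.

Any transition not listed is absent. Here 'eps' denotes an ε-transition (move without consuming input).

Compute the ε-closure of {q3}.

{q3, q5, q6}

Begin with {q3}.
ε-move q3 → q5; add q5.
ε-move q5 → q6; add q6.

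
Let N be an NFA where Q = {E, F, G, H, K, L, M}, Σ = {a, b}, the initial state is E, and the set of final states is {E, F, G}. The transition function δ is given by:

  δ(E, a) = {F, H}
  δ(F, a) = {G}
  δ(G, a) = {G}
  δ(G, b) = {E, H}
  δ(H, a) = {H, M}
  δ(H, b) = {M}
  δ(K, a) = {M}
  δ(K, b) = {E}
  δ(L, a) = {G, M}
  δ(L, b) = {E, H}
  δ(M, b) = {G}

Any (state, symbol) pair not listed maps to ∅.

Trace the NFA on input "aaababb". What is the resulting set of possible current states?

{E, G, H, M}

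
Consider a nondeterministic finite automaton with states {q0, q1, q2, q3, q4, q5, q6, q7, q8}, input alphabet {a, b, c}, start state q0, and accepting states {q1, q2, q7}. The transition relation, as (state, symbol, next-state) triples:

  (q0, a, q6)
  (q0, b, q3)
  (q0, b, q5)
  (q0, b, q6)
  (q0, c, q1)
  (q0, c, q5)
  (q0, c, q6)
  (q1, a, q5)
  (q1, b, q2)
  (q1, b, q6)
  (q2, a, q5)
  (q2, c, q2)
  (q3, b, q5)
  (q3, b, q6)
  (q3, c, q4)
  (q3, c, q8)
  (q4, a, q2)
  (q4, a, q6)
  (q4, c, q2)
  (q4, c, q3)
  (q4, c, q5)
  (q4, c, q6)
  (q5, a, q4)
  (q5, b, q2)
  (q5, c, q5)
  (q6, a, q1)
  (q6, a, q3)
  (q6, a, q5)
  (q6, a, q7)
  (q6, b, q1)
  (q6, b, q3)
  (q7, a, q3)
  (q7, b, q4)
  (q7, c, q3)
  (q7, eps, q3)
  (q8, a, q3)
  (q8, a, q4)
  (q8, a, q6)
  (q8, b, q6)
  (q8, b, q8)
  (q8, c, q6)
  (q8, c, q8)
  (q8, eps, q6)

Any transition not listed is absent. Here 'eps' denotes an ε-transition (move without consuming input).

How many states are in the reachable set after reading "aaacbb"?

Start in {q0}.
Read 'a': {q0} → {q6}.
Read 'a': {q6} → {q1, q3, q5, q7}.
Read 'a': {q1, q3, q5, q7} → {q3, q4, q5}.
Read 'c': {q3, q4, q5} → {q2, q3, q4, q5, q6, q8}.
Read 'b': {q2, q3, q4, q5, q6, q8} → {q1, q2, q3, q5, q6, q8}.
Read 'b': {q1, q2, q3, q5, q6, q8} → {q1, q2, q3, q5, q6, q8}.
That set has 6 states.

6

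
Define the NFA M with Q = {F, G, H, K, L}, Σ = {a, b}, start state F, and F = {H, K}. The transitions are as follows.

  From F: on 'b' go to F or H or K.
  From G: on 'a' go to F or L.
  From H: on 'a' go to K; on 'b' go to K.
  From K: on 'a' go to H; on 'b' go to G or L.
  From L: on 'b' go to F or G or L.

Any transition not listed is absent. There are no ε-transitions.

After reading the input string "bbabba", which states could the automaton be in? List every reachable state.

{F, H, K, L}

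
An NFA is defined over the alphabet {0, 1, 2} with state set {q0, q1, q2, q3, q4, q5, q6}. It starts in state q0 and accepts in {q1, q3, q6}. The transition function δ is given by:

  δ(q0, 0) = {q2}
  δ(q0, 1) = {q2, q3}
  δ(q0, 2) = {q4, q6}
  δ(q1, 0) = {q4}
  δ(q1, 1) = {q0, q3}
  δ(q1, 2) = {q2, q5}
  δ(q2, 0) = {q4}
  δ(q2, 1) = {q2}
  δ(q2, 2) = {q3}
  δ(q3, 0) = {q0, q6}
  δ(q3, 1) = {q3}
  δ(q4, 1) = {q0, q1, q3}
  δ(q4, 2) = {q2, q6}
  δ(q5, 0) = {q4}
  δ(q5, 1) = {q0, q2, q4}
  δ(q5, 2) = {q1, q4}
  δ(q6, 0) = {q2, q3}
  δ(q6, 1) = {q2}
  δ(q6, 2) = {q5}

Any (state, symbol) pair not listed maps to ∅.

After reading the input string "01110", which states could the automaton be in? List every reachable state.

Start in {q0}.
Read '0': q0→{q2}; now {q2}.
Read '1': q2→{q2}; now {q2}.
Read '1': q2→{q2}; now {q2}.
Read '1': q2→{q2}; now {q2}.
Read '0': q2→{q4}; now {q4}.

{q4}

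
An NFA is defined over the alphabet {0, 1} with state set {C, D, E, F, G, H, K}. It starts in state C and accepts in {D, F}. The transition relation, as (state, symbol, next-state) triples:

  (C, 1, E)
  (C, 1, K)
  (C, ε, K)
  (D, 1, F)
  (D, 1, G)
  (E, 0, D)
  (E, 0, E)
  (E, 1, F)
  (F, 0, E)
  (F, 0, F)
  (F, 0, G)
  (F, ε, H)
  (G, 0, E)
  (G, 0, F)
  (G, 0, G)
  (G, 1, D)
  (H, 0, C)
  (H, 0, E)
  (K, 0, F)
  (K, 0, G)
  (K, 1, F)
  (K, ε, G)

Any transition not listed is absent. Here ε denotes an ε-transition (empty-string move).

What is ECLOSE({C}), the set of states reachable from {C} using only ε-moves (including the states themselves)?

{C, G, K}

Begin with {C}.
ε-move C → K; add K.
ε-move K → G; add G.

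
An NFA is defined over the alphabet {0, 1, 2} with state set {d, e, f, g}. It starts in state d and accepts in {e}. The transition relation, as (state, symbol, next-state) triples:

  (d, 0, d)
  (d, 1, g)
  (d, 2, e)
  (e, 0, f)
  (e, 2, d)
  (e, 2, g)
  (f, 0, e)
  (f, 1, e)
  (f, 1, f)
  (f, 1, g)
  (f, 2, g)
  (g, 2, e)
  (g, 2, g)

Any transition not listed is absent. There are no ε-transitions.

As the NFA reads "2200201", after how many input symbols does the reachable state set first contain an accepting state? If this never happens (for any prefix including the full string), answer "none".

Start in {d}.
Read '2': {d} → {e}.
None of the earlier sets intersect F, but {e} does.

1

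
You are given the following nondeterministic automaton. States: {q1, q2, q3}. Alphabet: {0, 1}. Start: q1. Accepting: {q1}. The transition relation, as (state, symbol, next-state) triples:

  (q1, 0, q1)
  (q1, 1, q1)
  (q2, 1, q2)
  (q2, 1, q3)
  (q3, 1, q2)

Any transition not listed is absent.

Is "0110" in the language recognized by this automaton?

Yes

Start in {q1}.
Read '0': {q1} → {q1}.
Read '1': {q1} → {q1}.
Read '1': {q1} → {q1}.
Read '0': {q1} → {q1}.
The final set {q1} contains the accepting state q1.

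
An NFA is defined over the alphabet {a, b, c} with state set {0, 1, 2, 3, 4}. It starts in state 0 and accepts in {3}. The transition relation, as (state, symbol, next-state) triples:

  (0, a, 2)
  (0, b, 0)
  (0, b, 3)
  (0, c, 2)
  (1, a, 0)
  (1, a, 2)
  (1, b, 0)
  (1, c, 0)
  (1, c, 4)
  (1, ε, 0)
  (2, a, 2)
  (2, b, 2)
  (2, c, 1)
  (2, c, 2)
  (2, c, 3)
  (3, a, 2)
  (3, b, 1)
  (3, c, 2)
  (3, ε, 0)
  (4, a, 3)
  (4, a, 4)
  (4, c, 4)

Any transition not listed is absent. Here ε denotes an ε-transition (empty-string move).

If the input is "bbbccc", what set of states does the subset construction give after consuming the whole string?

{0, 1, 2, 3, 4}

Start in {0}.
Read 'b': 0→{0, 3}; now {0, 3}.
Read 'b': 0→{0, 3}, 3→{1}; now {0, 1, 3}.
Read 'b': 0→{0, 3}, 1→{0}, 3→{1}; now {0, 1, 3}.
Read 'c': 0→{2}, 1→{0, 4}, 3→{2}; now {0, 2, 4}.
Read 'c': 0→{2}, 2→{1, 2, 3}, 4→{4}; union {1, 2, 3, 4}; ε-closure = {0, 1, 2, 3, 4}.
Read 'c': 0→{2}, 1→{0, 4}, 2→{1, 2, 3}, 3→{2}, 4→{4}; now {0, 1, 2, 3, 4}.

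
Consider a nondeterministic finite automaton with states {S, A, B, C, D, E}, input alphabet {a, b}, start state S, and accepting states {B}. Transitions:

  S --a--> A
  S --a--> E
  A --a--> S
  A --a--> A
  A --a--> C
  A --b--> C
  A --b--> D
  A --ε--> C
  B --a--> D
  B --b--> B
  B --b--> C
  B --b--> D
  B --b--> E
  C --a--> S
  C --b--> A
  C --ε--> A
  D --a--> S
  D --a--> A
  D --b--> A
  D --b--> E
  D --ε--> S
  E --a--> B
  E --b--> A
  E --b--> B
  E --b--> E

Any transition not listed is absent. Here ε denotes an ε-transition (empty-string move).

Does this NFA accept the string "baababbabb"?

No

Start in {S}.
Read 'b': S→∅; now ∅.
The set is empty and remains empty for the remaining 9 symbols.
The final set ∅ contains no accepting state.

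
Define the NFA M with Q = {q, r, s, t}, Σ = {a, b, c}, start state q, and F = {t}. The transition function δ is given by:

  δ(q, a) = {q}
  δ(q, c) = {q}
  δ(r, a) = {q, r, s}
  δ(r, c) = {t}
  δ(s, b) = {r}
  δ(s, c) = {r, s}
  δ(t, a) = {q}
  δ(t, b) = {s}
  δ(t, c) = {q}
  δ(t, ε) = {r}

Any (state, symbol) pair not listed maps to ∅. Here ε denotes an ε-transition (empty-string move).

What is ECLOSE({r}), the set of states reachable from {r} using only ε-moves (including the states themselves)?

{r}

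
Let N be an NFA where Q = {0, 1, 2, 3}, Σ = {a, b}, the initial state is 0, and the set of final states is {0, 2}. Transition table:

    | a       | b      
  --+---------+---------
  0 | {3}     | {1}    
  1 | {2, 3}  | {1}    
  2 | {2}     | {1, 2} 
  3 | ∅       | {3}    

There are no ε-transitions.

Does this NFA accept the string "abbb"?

Start in {0}.
Read 'a': 0→{3}; now {3}.
Read 'b': 3→{3}; now {3}.
Read 'b': 3→{3}; now {3}.
Read 'b': 3→{3}; now {3}.
The final set {3} contains no accepting state.

No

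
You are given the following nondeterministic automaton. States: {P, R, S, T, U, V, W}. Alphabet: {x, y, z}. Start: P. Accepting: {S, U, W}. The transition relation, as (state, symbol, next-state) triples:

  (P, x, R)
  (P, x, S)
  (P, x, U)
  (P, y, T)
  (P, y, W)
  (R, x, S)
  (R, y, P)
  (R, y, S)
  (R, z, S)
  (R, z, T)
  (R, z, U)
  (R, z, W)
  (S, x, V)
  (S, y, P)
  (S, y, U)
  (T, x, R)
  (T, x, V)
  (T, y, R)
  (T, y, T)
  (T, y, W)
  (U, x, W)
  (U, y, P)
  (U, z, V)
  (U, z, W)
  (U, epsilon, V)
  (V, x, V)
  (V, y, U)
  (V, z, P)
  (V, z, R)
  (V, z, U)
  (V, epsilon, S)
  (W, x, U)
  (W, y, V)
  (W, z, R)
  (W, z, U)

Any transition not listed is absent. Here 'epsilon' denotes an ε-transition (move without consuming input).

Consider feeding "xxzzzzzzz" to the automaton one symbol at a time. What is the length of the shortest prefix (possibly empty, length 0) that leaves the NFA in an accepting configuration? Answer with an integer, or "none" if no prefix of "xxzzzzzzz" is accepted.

Start in {P}.
Read 'x': {P} → {R, S, U, V}.
None of the earlier sets intersect F, but {R, S, U, V} does.

1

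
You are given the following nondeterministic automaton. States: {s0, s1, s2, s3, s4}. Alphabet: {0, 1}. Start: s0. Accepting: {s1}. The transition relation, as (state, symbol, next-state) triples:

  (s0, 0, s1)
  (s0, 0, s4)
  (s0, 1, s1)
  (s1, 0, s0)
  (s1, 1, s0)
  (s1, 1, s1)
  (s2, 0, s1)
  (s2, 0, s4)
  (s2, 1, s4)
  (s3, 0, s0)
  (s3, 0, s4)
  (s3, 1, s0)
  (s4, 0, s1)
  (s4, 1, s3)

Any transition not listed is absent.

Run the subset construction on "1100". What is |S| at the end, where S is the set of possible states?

3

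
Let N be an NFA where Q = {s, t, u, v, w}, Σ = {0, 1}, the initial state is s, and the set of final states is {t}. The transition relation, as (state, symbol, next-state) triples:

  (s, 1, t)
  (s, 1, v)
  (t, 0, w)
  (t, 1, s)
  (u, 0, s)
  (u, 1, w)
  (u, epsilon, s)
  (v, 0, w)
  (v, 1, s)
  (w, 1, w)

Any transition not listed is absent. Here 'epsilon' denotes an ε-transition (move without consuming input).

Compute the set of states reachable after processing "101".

{w}

Start in {s}.
Read '1': {s} → {t, v}.
Read '0': {t, v} → {w}.
Read '1': {w} → {w}.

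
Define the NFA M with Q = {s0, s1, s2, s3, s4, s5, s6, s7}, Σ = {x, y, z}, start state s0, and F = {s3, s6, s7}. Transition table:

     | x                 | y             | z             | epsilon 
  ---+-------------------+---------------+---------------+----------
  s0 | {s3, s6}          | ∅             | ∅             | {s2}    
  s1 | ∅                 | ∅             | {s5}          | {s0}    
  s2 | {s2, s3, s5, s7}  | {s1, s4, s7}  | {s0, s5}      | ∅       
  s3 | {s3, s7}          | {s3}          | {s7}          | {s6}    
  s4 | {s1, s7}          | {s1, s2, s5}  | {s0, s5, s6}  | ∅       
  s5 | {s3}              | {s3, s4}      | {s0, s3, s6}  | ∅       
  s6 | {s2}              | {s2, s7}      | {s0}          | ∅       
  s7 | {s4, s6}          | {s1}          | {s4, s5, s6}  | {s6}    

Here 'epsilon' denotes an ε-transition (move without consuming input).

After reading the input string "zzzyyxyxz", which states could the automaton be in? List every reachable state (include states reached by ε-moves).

Start: ε-closure({s0}) = {s0, s2}.
Read 'z': {s0, s2} → {s0, s2, s5}.
Read 'z': {s0, s2, s5} → {s0, s2, s3, s5, s6}.
Read 'z': {s0, s2, s3, s5, s6} → {s0, s2, s3, s5, s6, s7}.
Read 'y': {s0, s2, s3, s5, s6, s7} → {s0, s1, s2, s3, s4, s6, s7}.
Read 'y': {s0, s1, s2, s3, s4, s6, s7} → {s0, s1, s2, s3, s4, s5, s6, s7}.
Read 'x': {s0, s1, s2, s3, s4, s5, s6, s7} → {s0, s1, s2, s3, s4, s5, s6, s7}.
Read 'y': {s0, s1, s2, s3, s4, s5, s6, s7} → {s0, s1, s2, s3, s4, s5, s6, s7}.
Read 'x': {s0, s1, s2, s3, s4, s5, s6, s7} → {s0, s1, s2, s3, s4, s5, s6, s7}.
Read 'z': {s0, s1, s2, s3, s4, s5, s6, s7} → {s0, s2, s3, s4, s5, s6, s7}.

{s0, s2, s3, s4, s5, s6, s7}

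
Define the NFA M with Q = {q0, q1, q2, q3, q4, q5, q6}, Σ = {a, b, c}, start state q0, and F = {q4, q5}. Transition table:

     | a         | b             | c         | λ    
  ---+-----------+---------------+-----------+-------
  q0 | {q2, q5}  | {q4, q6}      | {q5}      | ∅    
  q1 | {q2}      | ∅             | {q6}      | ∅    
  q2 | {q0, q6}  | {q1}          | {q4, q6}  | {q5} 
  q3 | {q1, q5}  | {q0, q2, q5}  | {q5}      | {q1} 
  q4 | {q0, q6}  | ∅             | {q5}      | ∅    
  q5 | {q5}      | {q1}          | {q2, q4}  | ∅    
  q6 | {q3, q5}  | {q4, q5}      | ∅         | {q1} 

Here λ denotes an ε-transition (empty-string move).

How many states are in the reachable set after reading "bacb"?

3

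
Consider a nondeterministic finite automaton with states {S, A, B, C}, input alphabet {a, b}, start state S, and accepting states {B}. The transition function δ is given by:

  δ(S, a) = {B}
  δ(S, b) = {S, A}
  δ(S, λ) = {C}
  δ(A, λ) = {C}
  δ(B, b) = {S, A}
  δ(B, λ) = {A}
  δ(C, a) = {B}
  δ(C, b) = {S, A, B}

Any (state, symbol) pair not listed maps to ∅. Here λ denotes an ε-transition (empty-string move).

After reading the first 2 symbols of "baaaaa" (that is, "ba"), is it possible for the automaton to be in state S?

Start: ε-closure({S}) = {S, C}.
Read 'b': S→{S, A}, C→{S, A, B}; union {S, A, B}; ε-closure = {S, A, B, C}.
Read 'a': S→{B}, A→∅, B→∅, C→{B}; union {B}; ε-closure = {A, B, C}.
State S is not in {A, B, C}.

No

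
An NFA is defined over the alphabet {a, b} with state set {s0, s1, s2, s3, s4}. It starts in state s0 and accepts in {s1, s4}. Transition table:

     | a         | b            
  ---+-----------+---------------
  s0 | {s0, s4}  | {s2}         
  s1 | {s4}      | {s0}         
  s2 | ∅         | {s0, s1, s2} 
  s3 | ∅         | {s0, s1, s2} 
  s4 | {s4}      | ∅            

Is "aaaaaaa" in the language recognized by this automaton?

Start in {s0}.
Read 'a': s0→{s0, s4}; now {s0, s4}.
Read 'a': s0→{s0, s4}, s4→{s4}; now {s0, s4}.
Read 'a': s0→{s0, s4}, s4→{s4}; now {s0, s4}.
Read 'a': s0→{s0, s4}, s4→{s4}; now {s0, s4}.
Read 'a': s0→{s0, s4}, s4→{s4}; now {s0, s4}.
Read 'a': s0→{s0, s4}, s4→{s4}; now {s0, s4}.
Read 'a': s0→{s0, s4}, s4→{s4}; now {s0, s4}.
The final set {s0, s4} contains the accepting state s4.

Yes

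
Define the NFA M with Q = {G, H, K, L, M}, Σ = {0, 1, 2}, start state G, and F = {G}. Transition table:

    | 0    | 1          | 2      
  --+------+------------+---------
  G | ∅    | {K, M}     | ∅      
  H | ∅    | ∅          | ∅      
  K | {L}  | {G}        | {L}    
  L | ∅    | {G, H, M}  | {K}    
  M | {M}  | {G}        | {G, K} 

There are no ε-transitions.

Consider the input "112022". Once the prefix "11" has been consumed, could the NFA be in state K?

No

Start in {G}.
Read '1': {G} → {K, M}.
Read '1': {K, M} → {G}.
State K is not in {G}.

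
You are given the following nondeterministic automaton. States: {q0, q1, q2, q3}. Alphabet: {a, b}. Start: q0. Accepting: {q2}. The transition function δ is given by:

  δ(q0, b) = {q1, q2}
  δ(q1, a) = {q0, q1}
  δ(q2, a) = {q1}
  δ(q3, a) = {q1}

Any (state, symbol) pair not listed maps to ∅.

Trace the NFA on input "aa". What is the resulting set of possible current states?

∅

Start in {q0}.
Read 'a': q0→∅; now ∅.
The set is empty and remains empty for the remaining 1 symbol.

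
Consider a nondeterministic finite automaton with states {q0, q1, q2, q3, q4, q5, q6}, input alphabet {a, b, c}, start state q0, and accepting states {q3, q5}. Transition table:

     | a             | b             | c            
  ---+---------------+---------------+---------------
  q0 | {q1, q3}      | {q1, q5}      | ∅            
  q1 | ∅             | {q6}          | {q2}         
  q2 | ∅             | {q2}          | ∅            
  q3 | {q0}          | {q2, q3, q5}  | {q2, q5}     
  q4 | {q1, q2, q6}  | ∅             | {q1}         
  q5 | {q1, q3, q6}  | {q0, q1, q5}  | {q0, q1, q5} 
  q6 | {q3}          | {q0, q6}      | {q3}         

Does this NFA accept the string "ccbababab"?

No

Start in {q0}.
Read 'c': {q0} → ∅.
The set is empty and remains empty for the remaining 8 symbols.
The final set ∅ contains no accepting state.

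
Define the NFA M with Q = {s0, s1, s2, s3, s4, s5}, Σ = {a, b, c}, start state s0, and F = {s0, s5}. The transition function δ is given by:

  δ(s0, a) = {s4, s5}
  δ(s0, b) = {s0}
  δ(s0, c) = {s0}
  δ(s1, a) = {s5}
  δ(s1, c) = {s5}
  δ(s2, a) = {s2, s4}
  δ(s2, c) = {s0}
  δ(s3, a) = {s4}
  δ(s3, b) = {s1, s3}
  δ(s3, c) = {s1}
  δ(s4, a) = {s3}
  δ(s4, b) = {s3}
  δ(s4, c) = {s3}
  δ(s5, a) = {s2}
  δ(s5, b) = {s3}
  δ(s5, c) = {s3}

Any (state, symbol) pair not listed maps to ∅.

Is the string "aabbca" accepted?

Yes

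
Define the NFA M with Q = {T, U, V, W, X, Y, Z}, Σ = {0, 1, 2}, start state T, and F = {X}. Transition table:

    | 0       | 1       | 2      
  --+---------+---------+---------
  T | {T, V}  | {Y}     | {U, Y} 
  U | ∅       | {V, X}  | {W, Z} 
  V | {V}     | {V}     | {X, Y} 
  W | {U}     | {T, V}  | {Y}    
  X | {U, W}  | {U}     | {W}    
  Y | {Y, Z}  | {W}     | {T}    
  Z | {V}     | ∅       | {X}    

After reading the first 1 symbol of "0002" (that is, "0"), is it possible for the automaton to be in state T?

Start in {T}.
Read '0': T→{T, V}; now {T, V}.
State T is in {T, V}.

Yes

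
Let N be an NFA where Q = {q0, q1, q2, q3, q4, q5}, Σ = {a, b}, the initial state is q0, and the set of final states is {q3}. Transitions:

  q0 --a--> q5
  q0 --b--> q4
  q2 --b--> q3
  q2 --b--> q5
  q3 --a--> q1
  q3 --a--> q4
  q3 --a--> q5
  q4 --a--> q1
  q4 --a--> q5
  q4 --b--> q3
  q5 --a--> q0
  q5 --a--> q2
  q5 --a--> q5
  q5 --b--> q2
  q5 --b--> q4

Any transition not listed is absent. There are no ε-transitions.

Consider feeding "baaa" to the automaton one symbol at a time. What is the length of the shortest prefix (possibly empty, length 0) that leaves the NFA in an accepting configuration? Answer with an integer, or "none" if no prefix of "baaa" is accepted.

none

Start in {q0}.
Read 'b': {q0} → {q4}.
Read 'a': {q4} → {q1, q5}.
Read 'a': {q1, q5} → {q0, q2, q5}.
Read 'a': {q0, q2, q5} → {q0, q2, q5}.
No reachable set along the way intersects F.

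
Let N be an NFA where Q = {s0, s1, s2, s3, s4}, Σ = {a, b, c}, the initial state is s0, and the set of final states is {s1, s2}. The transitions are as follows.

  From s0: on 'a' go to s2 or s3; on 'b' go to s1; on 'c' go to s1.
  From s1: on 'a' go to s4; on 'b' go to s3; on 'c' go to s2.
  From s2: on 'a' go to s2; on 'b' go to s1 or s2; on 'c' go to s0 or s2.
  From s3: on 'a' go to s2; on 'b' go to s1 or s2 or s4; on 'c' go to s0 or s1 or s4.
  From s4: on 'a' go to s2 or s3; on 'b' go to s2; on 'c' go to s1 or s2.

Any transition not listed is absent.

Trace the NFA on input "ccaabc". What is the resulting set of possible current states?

{s0, s2}

Start in {s0}.
Read 'c': {s0} → {s1}.
Read 'c': {s1} → {s2}.
Read 'a': {s2} → {s2}.
Read 'a': {s2} → {s2}.
Read 'b': {s2} → {s1, s2}.
Read 'c': {s1, s2} → {s0, s2}.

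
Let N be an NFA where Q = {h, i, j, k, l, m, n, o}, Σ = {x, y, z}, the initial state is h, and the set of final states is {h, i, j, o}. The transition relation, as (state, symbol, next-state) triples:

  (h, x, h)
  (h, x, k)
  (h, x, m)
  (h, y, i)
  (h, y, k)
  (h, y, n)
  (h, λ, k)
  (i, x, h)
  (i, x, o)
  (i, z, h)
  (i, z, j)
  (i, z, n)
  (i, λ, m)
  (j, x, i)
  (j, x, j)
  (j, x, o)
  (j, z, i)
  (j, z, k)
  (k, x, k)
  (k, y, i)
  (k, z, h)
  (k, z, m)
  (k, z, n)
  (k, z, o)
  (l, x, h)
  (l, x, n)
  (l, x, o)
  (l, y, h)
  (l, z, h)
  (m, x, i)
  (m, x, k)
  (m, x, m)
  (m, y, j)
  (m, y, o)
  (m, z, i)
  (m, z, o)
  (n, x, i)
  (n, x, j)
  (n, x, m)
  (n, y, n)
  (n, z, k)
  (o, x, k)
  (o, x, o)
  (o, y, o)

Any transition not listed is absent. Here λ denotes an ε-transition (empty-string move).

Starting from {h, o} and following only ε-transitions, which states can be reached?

Begin with {h, o}.
ε-move h → k; add k.

{h, k, o}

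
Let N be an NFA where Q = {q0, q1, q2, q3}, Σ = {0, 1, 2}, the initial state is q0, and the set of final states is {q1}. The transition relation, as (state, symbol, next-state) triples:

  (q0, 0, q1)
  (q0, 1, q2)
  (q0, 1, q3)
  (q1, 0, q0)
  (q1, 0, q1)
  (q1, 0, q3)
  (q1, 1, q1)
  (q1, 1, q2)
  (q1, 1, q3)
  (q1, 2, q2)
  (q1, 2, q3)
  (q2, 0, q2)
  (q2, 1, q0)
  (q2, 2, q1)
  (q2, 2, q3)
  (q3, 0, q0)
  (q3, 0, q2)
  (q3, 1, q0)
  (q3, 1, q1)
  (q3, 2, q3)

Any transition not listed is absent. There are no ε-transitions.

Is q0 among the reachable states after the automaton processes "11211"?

Start in {q0}.
Read '1': {q0} → {q2, q3}.
Read '1': {q2, q3} → {q0, q1}.
Read '2': {q0, q1} → {q2, q3}.
Read '1': {q2, q3} → {q0, q1}.
Read '1': {q0, q1} → {q1, q2, q3}.
State q0 is not in {q1, q2, q3}.

No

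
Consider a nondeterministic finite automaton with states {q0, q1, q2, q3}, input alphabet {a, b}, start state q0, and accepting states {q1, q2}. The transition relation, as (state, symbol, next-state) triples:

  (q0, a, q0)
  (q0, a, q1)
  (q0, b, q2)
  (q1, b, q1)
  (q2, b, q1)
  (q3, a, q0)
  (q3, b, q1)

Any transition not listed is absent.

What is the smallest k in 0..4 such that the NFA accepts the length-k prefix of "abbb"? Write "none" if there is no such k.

1

Start in {q0}.
Read 'a': q0→{q0, q1}; now {q0, q1}.
None of the earlier sets intersect F, but {q0, q1} does.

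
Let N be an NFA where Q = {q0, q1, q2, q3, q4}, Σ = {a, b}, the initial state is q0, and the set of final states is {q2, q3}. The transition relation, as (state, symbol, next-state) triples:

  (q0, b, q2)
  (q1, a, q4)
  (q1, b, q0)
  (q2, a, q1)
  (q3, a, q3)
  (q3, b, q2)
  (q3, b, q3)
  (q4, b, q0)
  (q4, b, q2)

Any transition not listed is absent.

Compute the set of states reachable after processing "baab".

Start in {q0}.
Read 'b': q0→{q2}; now {q2}.
Read 'a': q2→{q1}; now {q1}.
Read 'a': q1→{q4}; now {q4}.
Read 'b': q4→{q0, q2}; now {q0, q2}.

{q0, q2}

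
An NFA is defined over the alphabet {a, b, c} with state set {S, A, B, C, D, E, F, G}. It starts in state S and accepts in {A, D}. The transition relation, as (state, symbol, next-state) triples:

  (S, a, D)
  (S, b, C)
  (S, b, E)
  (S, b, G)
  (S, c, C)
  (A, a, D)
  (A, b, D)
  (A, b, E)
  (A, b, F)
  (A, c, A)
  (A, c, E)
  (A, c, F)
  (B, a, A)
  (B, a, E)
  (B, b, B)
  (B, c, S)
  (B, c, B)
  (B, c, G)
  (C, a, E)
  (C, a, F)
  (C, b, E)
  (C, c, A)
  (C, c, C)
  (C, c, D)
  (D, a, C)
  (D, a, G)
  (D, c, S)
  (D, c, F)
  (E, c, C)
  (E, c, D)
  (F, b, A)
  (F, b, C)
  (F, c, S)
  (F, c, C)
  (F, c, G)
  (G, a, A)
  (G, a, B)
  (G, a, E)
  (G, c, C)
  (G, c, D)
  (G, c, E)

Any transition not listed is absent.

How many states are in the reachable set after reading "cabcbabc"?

Start in {S}.
Read 'c': S→{C}; now {C}.
Read 'a': C→{E, F}; now {E, F}.
Read 'b': E→∅, F→{A, C}; now {A, C}.
Read 'c': A→{A, E, F}, C→{A, C, D}; now {A, C, D, E, F}.
Read 'b': A→{D, E, F}, C→{E}, D→∅, E→∅, F→{A, C}; now {A, C, D, E, F}.
Read 'a': A→{D}, C→{E, F}, D→{C, G}, E→∅, F→∅; now {C, D, E, F, G}.
Read 'b': C→{E}, D→∅, E→∅, F→{A, C}, G→∅; now {A, C, E}.
Read 'c': A→{A, E, F}, C→{A, C, D}, E→{C, D}; now {A, C, D, E, F}.
That set has 5 states.

5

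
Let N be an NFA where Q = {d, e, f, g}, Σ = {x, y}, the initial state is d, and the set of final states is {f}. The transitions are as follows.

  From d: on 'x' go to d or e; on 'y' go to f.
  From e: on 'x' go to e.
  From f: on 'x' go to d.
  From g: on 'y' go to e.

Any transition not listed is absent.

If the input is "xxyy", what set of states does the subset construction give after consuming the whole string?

Start in {d}.
Read 'x': {d} → {d, e}.
Read 'x': {d, e} → {d, e}.
Read 'y': {d, e} → {f}.
Read 'y': {f} → ∅.

∅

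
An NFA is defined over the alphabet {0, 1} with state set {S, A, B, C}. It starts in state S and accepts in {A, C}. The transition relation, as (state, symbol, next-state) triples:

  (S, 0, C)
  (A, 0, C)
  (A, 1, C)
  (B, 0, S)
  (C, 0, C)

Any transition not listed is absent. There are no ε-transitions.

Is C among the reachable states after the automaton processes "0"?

Yes

Start in {S}.
Read '0': {S} → {C}.
State C is in {C}.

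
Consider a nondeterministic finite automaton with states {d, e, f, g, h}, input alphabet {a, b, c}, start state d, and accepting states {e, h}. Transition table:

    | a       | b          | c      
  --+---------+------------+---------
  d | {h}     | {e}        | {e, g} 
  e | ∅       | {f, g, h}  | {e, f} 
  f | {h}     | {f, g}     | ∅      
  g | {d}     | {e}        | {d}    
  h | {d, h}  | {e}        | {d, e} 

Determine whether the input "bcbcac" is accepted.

Yes

Start in {d}.
Read 'b': d→{e}; now {e}.
Read 'c': e→{e, f}; now {e, f}.
Read 'b': e→{f, g, h}, f→{f, g}; now {f, g, h}.
Read 'c': f→∅, g→{d}, h→{d, e}; now {d, e}.
Read 'a': d→{h}, e→∅; now {h}.
Read 'c': h→{d, e}; now {d, e}.
The final set {d, e} contains the accepting state e.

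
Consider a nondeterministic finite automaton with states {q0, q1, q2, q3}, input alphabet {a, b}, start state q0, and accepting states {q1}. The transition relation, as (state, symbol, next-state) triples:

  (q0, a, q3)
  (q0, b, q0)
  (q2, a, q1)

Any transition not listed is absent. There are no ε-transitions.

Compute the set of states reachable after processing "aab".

∅

Start in {q0}.
Read 'a': q0→{q3}; now {q3}.
Read 'a': q3→∅; now ∅.
The set is empty and remains empty for the remaining 1 symbol.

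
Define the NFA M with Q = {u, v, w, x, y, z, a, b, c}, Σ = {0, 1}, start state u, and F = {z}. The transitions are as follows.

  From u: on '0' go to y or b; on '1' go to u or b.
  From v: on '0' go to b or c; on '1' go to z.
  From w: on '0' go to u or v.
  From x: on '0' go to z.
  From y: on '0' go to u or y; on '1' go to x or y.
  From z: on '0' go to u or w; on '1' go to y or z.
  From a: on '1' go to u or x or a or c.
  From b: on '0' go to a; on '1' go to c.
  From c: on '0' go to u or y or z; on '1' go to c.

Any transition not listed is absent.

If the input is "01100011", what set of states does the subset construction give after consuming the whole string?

{u, x, y, z, a, b, c}

Start in {u}.
Read '0': u→{y, b}; now {y, b}.
Read '1': y→{x, y}, b→{c}; now {x, y, c}.
Read '1': x→∅, y→{x, y}, c→{c}; now {x, y, c}.
Read '0': x→{z}, y→{u, y}, c→{u, y, z}; now {u, y, z}.
Read '0': u→{y, b}, y→{u, y}, z→{u, w}; now {u, w, y, b}.
Read '0': u→{y, b}, w→{u, v}, y→{u, y}, b→{a}; now {u, v, y, a, b}.
Read '1': u→{u, b}, v→{z}, y→{x, y}, a→{u, x, a, c}, b→{c}; now {u, x, y, z, a, b, c}.
Read '1': u→{u, b}, x→∅, y→{x, y}, z→{y, z}, a→{u, x, a, c}, b→{c}, c→{c}; now {u, x, y, z, a, b, c}.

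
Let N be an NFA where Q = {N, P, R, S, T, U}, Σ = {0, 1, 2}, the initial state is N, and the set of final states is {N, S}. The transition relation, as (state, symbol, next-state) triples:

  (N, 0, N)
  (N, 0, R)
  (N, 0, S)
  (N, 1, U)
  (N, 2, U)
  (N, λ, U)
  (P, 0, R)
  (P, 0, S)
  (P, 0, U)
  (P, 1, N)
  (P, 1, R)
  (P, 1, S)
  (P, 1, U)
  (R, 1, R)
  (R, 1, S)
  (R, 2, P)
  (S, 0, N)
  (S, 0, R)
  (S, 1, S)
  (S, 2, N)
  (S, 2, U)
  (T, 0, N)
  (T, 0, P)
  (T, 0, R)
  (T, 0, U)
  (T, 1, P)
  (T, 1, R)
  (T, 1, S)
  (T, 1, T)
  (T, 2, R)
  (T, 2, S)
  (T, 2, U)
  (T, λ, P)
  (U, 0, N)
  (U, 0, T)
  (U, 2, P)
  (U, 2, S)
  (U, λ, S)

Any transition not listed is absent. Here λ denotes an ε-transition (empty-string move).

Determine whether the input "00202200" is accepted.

Yes

Start: ε-closure({N}) = {N, S, U}.
Read '0': {N, S, U} → {N, P, R, S, T, U}.
Read '0': {N, P, R, S, T, U} → {N, P, R, S, T, U}.
Read '2': {N, P, R, S, T, U} → {N, P, R, S, U}.
Read '0': {N, P, R, S, U} → {N, P, R, S, T, U}.
Read '2': {N, P, R, S, T, U} → {N, P, R, S, U}.
Read '2': {N, P, R, S, U} → {N, P, S, U}.
Read '0': {N, P, S, U} → {N, P, R, S, T, U}.
Read '0': {N, P, R, S, T, U} → {N, P, R, S, T, U}.
The final set {N, P, R, S, T, U} contains the accepting states N, S.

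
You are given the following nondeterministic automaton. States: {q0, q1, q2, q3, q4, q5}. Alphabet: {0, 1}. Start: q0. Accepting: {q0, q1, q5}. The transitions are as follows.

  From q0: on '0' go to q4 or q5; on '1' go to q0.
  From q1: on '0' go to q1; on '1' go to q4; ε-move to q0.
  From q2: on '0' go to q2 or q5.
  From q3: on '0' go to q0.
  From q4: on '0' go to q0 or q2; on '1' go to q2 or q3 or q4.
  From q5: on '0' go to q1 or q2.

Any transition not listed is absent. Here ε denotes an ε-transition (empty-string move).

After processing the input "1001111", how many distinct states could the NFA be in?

Start in {q0}.
Read '1': q0→{q0}; now {q0}.
Read '0': q0→{q4, q5}; now {q4, q5}.
Read '0': q4→{q0, q2}, q5→{q1, q2}; now {q0, q1, q2}.
Read '1': q0→{q0}, q1→{q4}, q2→∅; now {q0, q4}.
Read '1': q0→{q0}, q4→{q2, q3, q4}; now {q0, q2, q3, q4}.
Read '1': q0→{q0}, q2→∅, q3→∅, q4→{q2, q3, q4}; now {q0, q2, q3, q4}.
Read '1': q0→{q0}, q2→∅, q3→∅, q4→{q2, q3, q4}; now {q0, q2, q3, q4}.
That set has 4 states.

4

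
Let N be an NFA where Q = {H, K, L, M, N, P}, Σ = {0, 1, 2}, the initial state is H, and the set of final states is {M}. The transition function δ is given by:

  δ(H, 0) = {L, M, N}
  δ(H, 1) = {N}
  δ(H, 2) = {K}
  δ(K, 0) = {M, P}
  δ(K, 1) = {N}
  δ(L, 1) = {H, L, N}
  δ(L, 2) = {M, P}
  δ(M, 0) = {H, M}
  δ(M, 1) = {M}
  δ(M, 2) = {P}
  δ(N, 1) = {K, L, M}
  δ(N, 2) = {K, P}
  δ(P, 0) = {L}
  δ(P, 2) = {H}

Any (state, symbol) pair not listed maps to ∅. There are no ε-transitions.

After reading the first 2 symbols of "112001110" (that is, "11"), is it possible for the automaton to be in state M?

Start in {H}.
Read '1': H→{N}; now {N}.
Read '1': N→{K, L, M}; now {K, L, M}.
State M is in {K, L, M}.

Yes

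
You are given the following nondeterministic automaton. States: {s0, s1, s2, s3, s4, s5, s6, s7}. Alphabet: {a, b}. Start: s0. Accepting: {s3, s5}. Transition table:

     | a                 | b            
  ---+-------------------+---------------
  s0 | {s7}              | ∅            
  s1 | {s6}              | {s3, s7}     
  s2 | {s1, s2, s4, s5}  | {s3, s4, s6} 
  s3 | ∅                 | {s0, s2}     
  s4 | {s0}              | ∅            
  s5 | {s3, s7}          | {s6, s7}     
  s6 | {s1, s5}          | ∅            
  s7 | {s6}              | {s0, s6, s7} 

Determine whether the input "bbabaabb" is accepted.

No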